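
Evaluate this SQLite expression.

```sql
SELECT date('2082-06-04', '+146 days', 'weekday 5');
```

2082-10-30

Applying '+146 days' to 2082-06-04: counting 146 days forward gives 2082-10-28.
`weekday 5` advances to the next Friday; 2082-10-28 is a Wednesday, so it moves forward to 2082-10-30.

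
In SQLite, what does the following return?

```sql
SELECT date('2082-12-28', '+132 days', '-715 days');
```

Applying '+132 days' to 2082-12-28: counting 132 days forward gives 2083-05-09.
Applying '-715 days' to 2083-05-09: counting 715 days back gives 2081-05-24.

2081-05-24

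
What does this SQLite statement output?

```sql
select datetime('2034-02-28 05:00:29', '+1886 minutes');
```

2034-03-01 12:26:29

1886 minutes = 31h 26m; +1886 minutes from 2034-02-28 05:00:29 is 2034-03-01 12:26:29 (crosses midnight).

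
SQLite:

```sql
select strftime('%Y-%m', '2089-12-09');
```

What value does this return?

`%Y-%m` extracts the year-month: 2089-12.

2089-12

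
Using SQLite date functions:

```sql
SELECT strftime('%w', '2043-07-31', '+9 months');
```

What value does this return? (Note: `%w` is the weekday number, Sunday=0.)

0

First apply '+9 months': 2043-07-31 → 2044-05-01.
2044-05-01 is a Sunday; with Sunday=0 that is 0.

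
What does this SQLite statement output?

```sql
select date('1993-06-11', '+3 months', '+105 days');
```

Adding +3 months to 1993-06-11 gives 1993-09-11.
Applying '+105 days' to 1993-09-11: counting 105 days forward gives 1993-12-25.

1993-12-25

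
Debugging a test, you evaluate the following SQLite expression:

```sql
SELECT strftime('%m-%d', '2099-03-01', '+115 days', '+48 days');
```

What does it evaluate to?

08-11

First apply '+115 days', '+48 days': 2099-03-01 → 2099-08-11.
`%m-%d` extracts the month-day: 08-11.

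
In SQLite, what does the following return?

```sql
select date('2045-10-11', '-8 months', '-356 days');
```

2044-02-21

Adding -8 months to 2045-10-11 gives 2045-02-11.
Applying '-356 days' to 2045-02-11: counting 356 days back gives 2044-02-21.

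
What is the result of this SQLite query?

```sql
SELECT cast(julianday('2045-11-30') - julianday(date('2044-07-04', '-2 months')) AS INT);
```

Adding -2 months to 2044-07-04 gives 2044-05-04.
27 days remain in May 2044 after the 4th (31 − 4).
Full months from June 2044 through October 2045 contribute their day counts.
Then 30 days into November 2045.
Total: 27 + 30 + 31 + 31 + 30 + 31 + 30 + 31 + 31 + 28 + 31 + 30 + 31 + 30 + 31 + 31 + 30 + 31 + 30 = 575.

575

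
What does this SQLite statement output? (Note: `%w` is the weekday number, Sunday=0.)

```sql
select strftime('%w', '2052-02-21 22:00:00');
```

3

2052-02-21 is a Wednesday; with Sunday=0 that is 3.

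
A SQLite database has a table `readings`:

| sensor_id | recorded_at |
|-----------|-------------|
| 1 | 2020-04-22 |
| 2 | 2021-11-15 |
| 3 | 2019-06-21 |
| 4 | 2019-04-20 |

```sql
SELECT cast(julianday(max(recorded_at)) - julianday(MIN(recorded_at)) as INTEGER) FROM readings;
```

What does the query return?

MIN = 2019-04-20, MAX = 2021-11-15.
10 days remain in April 2019 after the 20th (30 − 20).
Full months from May 2019 through October 2021 contribute their day counts.
Then 15 days into November 2021.
Total: 10 + 31 + 30 + 31 + 31 + 30 + 31 + 30 + 31 + 31 + 29 + 31 + 30 + 31 + 30 + 31 + 31 + 30 + 31 + 30 + 31 + 31 + 28 + 31 + 30 + 31 + 30 + 31 + 31 + 30 + 31 + 15 = 940.

940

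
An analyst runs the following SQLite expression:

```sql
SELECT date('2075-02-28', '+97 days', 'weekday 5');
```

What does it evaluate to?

Applying '+97 days' to 2075-02-28: counting 97 days forward gives 2075-06-05.
`weekday 5` advances to the next Friday; 2075-06-05 is a Wednesday, so it moves forward to 2075-06-07.

2075-06-07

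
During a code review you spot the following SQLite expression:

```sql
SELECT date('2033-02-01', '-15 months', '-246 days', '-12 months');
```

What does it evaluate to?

Adding -15 months to 2033-02-01 gives 2031-11-01.
Applying '-246 days' to 2031-11-01: counting 246 days back gives 2031-02-28.
Adding -12 months to 2031-02-28 gives 2030-02-28.

2030-02-28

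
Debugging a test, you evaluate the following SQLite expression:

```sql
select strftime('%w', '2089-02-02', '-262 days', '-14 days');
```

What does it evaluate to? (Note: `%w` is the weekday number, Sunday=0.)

0

First apply '-262 days', '-14 days': 2089-02-02 → 2088-05-02.
2088-05-02 is a Sunday; with Sunday=0 that is 0.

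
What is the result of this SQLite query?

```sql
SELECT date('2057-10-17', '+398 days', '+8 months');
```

Applying '+398 days' to 2057-10-17: counting 398 days forward gives 2058-11-19.
Adding +8 months to 2058-11-19 gives 2059-07-19.

2059-07-19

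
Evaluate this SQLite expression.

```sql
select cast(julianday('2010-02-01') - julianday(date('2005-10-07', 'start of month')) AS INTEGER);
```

`start of month` rewinds 2005-10-07 to 2005-10-01.
30 days remain in October 2005 after the 1st (31 − 1).
Full months from November 2005 through January 2010 contribute their day counts.
Then 1 day into February 2010.
Total: 30 + 30 + 31 + 31 + 28 + 31 + 30 + 31 + 30 + 31 + 31 + 30 + 31 + 30 + 31 + 31 + 28 + 31 + 30 + 31 + 30 + 31 + 31 + 30 + 31 + 30 + 31 + 31 + 29 + 31 + 30 + 31 + 30 + 31 + 31 + 30 + 31 + 30 + 31 + 31 + 28 + 31 + 30 + 31 + 30 + 31 + 31 + 30 + 31 + 30 + 31 + 31 + 1 = 1584.

1584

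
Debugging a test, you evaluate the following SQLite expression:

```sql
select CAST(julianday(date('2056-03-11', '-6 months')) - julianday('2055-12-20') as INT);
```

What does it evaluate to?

-100

Adding -6 months to 2056-03-11 gives 2055-09-11.
19 days remain in September 2055 after the 11th (30 − 11).
October 2055: 31 days.
November 2055: 30 days.
Then 20 days into December 2055.
Total: 19 + 31 + 30 + 20 = 100.
The subtraction is earlier − later, so the result is −100 → -100.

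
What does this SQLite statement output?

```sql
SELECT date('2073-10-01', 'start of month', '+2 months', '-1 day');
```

`start of month` rewinds 2073-10-01 to 2073-10-01.
Adding +2 months to 2073-10-01 gives 2073-12-01.
Going back 1 day from 2073-12-01 reaches 2073-11-30 (last day of November, 30 days).

2073-11-30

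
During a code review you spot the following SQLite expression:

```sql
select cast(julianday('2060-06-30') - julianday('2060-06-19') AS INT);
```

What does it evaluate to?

Both dates are in June 2060: 30 − 19 = 11.

11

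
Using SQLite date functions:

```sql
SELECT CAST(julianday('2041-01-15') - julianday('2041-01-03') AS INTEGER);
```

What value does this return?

12

Both dates are in January 2041: 15 − 3 = 12.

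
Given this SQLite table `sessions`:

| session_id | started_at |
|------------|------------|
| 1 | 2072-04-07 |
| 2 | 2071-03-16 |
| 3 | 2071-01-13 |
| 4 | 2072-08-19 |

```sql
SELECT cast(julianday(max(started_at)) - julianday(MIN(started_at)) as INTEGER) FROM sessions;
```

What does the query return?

584

MIN = 2071-01-13, MAX = 2072-08-19.
18 days remain in January 2071 after the 13th (31 − 13).
Full months from February 2071 through July 2072 contribute their day counts.
Then 19 days into August 2072.
Total: 18 + 28 + 31 + 30 + 31 + 30 + 31 + 31 + 30 + 31 + 30 + 31 + 31 + 29 + 31 + 30 + 31 + 30 + 31 + 19 = 584.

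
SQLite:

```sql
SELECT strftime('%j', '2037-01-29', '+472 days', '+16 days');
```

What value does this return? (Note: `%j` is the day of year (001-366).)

First apply '+472 days', '+16 days': 2037-01-29 → 2038-06-01.
Day-of-year for 2038-06-01: days since 2038-01-01 inclusive = 152, zero-padded to 152.

152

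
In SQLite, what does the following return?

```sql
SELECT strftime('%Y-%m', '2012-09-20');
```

`%Y-%m` extracts the year-month: 2012-09.

2012-09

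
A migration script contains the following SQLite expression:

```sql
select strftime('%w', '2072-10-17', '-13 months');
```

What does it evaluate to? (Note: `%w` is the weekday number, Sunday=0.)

4

First apply '-13 months': 2072-10-17 → 2071-09-17.
2071-09-17 is a Thursday; with Sunday=0 that is 4.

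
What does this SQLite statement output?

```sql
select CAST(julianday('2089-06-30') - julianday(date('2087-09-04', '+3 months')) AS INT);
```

Adding +3 months to 2087-09-04 gives 2087-12-04.
27 days remain in December 2087 after the 4th (31 − 4).
Full months from January 2088 through May 2089 contribute their day counts.
Then 30 days into June 2089.
Total: 27 + 31 + 29 + 31 + 30 + 31 + 30 + 31 + 31 + 30 + 31 + 30 + 31 + 31 + 28 + 31 + 30 + 31 + 30 = 574.

574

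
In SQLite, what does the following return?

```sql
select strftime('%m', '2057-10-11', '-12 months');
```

First apply '-12 months': 2057-10-11 → 2056-10-11.
`%m` extracts the 2-digit month (01-12): 10.

10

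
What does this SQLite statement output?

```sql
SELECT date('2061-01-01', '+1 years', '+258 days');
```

2062-09-16

Adding +1 year to 2061-01-01 gives 2062-01-01.
Applying '+258 days' to 2062-01-01: counting 258 days forward gives 2062-09-16.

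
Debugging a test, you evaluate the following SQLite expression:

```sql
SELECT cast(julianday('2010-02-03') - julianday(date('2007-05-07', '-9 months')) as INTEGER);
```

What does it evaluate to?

1276

Adding -9 months to 2007-05-07 gives 2006-08-07.
24 days remain in August 2006 after the 7th (31 − 7).
Full months from September 2006 through January 2010 contribute their day counts.
Then 3 days into February 2010.
Total: 24 + 30 + 31 + 30 + 31 + 31 + 28 + 31 + 30 + 31 + 30 + 31 + 31 + 30 + 31 + 30 + 31 + 31 + 29 + 31 + 30 + 31 + 30 + 31 + 31 + 30 + 31 + 30 + 31 + 31 + 28 + 31 + 30 + 31 + 30 + 31 + 31 + 30 + 31 + 30 + 31 + 31 + 3 = 1276.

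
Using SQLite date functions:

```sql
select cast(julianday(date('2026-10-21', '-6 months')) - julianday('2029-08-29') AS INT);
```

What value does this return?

Adding -6 months to 2026-10-21 gives 2026-04-21.
9 days remain in April 2026 after the 21st (30 − 21).
Full months from May 2026 through July 2029 contribute their day counts.
Then 29 days into August 2029.
Total: 9 + 31 + 30 + 31 + 31 + 30 + 31 + 30 + 31 + 31 + 28 + 31 + 30 + 31 + 30 + 31 + 31 + 30 + 31 + 30 + 31 + 31 + 29 + 31 + 30 + 31 + 30 + 31 + 31 + 30 + 31 + 30 + 31 + 31 + 28 + 31 + 30 + 31 + 30 + 31 + 29 = 1226.
The subtraction is earlier − later, so the result is −1226 → -1226.

-1226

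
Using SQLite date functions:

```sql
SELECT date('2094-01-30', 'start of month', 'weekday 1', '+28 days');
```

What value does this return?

2094-02-01

`start of month` rewinds 2094-01-30 to 2094-01-01.
`weekday 1` advances to the next Monday; 2094-01-01 is a Friday, so it moves forward to 2094-01-04.
January 2094 has 31 days; 27 remain after the 4th, so 28 days reach 2094-02-01.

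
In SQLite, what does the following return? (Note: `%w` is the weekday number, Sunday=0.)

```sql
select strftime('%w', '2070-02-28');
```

2070-02-28 is a Friday; with Sunday=0 that is 5.

5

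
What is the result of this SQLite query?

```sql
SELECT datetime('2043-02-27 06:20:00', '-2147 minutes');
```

2043-02-25 18:33:00

2147 minutes = 35h 47m; -2147 minutes from 2043-02-27 06:20:00 is 2043-02-25 18:33:00 (crosses midnight).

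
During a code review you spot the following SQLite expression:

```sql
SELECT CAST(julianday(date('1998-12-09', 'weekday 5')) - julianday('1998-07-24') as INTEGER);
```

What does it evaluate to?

140

`weekday 5` advances to the next Friday; 1998-12-09 is a Wednesday, so it moves forward to 1998-12-11.
7 days remain in July 1998 after the 24th (31 − 24).
August 1998: 31 days.
September 1998: 30 days.
October 1998: 31 days.
November 1998: 30 days.
Then 11 days into December 1998.
Total: 7 + 31 + 30 + 31 + 30 + 11 = 140.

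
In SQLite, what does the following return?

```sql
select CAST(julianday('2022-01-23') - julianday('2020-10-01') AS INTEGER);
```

479

30 days remain in October 2020 after the 1st (31 − 1).
Full months from November 2020 through December 2021 contribute their day counts.
Then 23 days into January 2022.
Total: 30 + 30 + 31 + 31 + 28 + 31 + 30 + 31 + 30 + 31 + 31 + 30 + 31 + 30 + 31 + 23 = 479.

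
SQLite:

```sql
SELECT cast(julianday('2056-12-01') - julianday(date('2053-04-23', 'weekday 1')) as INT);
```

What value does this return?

`weekday 1` advances to the next Monday; 2053-04-23 is a Wednesday, so it moves forward to 2053-04-28.
2 days remain in April 2053 after the 28th (30 − 28).
Full months from May 2053 through November 2056 contribute their day counts.
Then 1 day into December 2056.
Total: 2 + 31 + 30 + 31 + 31 + 30 + 31 + 30 + 31 + 31 + 28 + 31 + 30 + 31 + 30 + 31 + 31 + 30 + 31 + 30 + 31 + 31 + 28 + 31 + 30 + 31 + 30 + 31 + 31 + 30 + 31 + 30 + 31 + 31 + 29 + 31 + 30 + 31 + 30 + 31 + 31 + 30 + 31 + 30 + 1 = 1313.

1313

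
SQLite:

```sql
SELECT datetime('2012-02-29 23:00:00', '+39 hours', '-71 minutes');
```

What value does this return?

+39 hours from 2012-02-29 23:00:00 is 2012-03-02 14:00:00 (crosses midnight).
71 minutes = 1h 11m; -71 minutes from 2012-03-02 14:00:00 is 2012-03-02 12:49:00.

2012-03-02 12:49:00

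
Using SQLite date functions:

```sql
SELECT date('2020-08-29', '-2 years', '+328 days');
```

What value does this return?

2019-07-23

Adding -2 years to 2020-08-29 gives 2018-08-29.
Applying '+328 days' to 2018-08-29: counting 328 days forward gives 2019-07-23.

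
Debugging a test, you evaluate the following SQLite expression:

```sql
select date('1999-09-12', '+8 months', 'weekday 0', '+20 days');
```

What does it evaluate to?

Adding +8 months to 1999-09-12 gives 2000-05-12.
`weekday 0` advances to the next Sunday; 2000-05-12 is a Friday, so it moves forward to 2000-05-14.
May 2000 has 31 days; 17 remain after the 14th, so 18 days reach 2000-06-01.
Advancing 2 more days within June lands on 2000-06-03.

2000-06-03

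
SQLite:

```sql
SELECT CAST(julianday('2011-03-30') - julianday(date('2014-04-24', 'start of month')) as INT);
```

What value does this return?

-1098

`start of month` rewinds 2014-04-24 to 2014-04-01.
1 day remains in March 2011 after the 30th (31 − 30).
Full months from April 2011 through March 2014 contribute their day counts.
Then 1 day into April 2014.
Total: 1 + 30 + 31 + 30 + 31 + 31 + 30 + 31 + 30 + 31 + 31 + 29 + 31 + 30 + 31 + 30 + 31 + 31 + 30 + 31 + 30 + 31 + 31 + 28 + 31 + 30 + 31 + 30 + 31 + 31 + 30 + 31 + 30 + 31 + 31 + 28 + 31 + 1 = 1098.
The subtraction is earlier − later, so the result is −1098 → -1098.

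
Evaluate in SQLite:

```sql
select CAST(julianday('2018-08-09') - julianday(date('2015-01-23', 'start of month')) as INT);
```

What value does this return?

1316

`start of month` rewinds 2015-01-23 to 2015-01-01.
30 days remain in January 2015 after the 1st (31 − 1).
Full months from February 2015 through July 2018 contribute their day counts.
Then 9 days into August 2018.
Total: 30 + 28 + 31 + 30 + 31 + 30 + 31 + 31 + 30 + 31 + 30 + 31 + 31 + 29 + 31 + 30 + 31 + 30 + 31 + 31 + 30 + 31 + 30 + 31 + 31 + 28 + 31 + 30 + 31 + 30 + 31 + 31 + 30 + 31 + 30 + 31 + 31 + 28 + 31 + 30 + 31 + 30 + 31 + 9 = 1316.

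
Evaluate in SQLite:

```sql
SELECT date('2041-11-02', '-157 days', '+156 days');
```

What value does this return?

Applying '-157 days' to 2041-11-02: counting 157 days back gives 2041-05-29.
Applying '+156 days' to 2041-05-29: counting 156 days forward gives 2041-11-01.

2041-11-01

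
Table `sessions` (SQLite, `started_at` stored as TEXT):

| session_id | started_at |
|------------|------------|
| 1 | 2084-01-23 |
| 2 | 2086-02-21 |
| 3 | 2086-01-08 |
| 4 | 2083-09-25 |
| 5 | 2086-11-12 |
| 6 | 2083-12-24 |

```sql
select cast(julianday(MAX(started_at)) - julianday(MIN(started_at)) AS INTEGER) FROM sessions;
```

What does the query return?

MIN = 2083-09-25, MAX = 2086-11-12.
5 days remain in September 2083 after the 25th (30 − 25).
Full months from October 2083 through October 2086 contribute their day counts.
Then 12 days into November 2086.
Total: 5 + 31 + 30 + 31 + 31 + 29 + 31 + 30 + 31 + 30 + 31 + 31 + 30 + 31 + 30 + 31 + 31 + 28 + 31 + 30 + 31 + 30 + 31 + 31 + 30 + 31 + 30 + 31 + 31 + 28 + 31 + 30 + 31 + 30 + 31 + 31 + 30 + 31 + 12 = 1144.

1144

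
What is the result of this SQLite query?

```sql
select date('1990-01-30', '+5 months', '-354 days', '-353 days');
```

1988-07-23

Adding +5 months to 1990-01-30 gives 1990-06-30.
Applying '-354 days' to 1990-06-30: counting 354 days back gives 1989-07-11.
Applying '-353 days' to 1989-07-11: counting 353 days back gives 1988-07-23.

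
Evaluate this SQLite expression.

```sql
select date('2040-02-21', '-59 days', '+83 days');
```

2040-03-16

Applying '-59 days' to 2040-02-21: counting 59 days back gives 2039-12-24.
Applying '+83 days' to 2039-12-24: counting 83 days forward gives 2040-03-16.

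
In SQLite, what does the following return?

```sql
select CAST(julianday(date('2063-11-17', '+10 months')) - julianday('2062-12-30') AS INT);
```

627

Adding +10 months to 2063-11-17 gives 2064-09-17.
1 day remains in December 2062 after the 30th (31 − 30).
Full months from January 2063 through August 2064 contribute their day counts.
Then 17 days into September 2064.
Total: 1 + 31 + 28 + 31 + 30 + 31 + 30 + 31 + 31 + 30 + 31 + 30 + 31 + 31 + 29 + 31 + 30 + 31 + 30 + 31 + 31 + 17 = 627.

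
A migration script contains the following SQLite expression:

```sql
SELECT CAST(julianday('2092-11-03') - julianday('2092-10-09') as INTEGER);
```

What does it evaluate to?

22 days remain in October 2092 after the 9th (31 − 9).
Then 3 days into November 2092.
Total: 22 + 3 = 25.

25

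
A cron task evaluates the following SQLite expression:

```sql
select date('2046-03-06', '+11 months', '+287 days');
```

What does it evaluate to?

Adding +11 months to 2046-03-06 gives 2047-02-06.
Applying '+287 days' to 2047-02-06: counting 287 days forward gives 2047-11-20.

2047-11-20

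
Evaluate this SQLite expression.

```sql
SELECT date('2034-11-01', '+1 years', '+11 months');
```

Adding +1 year to 2034-11-01 gives 2035-11-01.
Adding +11 months to 2035-11-01 gives 2036-10-01.

2036-10-01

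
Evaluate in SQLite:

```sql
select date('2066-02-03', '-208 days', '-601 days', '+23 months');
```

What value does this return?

2065-10-17

Applying '-208 days' to 2066-02-03: counting 208 days back gives 2065-07-10.
Applying '-601 days' to 2065-07-10: counting 601 days back gives 2063-11-17.
Adding +23 months to 2063-11-17 gives 2065-10-17.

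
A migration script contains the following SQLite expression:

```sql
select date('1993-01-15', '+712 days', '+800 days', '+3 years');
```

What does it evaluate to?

2000-03-07

Applying '+712 days' to 1993-01-15: counting 712 days forward gives 1994-12-28.
Applying '+800 days' to 1994-12-28: counting 800 days forward gives 1997-03-07.
Adding +3 years to 1997-03-07 gives 2000-03-07.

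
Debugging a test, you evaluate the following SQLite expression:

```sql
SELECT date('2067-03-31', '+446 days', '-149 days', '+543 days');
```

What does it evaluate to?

2069-07-18

Applying '+446 days' to 2067-03-31: counting 446 days forward gives 2068-06-19.
Applying '-149 days' to 2068-06-19: counting 149 days back gives 2068-01-22.
Applying '+543 days' to 2068-01-22: counting 543 days forward gives 2069-07-18.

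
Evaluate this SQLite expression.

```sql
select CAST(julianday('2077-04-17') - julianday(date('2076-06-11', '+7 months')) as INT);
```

96

Adding +7 months to 2076-06-11 gives 2077-01-11.
20 days remain in January 2077 after the 11th (31 − 11).
February 2077: 28 days.
March 2077: 31 days.
Then 17 days into April 2077.
Total: 20 + 28 + 31 + 17 = 96.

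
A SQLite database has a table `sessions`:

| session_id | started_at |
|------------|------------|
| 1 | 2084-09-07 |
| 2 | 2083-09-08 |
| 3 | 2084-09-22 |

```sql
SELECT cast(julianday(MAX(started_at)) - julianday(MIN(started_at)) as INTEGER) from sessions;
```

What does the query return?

380

MIN = 2083-09-08, MAX = 2084-09-22.
22 days remain in September 2083 after the 8th (30 − 8).
Full months from October 2083 through August 2084 contribute their day counts.
Then 22 days into September 2084.
Total: 22 + 31 + 30 + 31 + 31 + 29 + 31 + 30 + 31 + 30 + 31 + 31 + 22 = 380.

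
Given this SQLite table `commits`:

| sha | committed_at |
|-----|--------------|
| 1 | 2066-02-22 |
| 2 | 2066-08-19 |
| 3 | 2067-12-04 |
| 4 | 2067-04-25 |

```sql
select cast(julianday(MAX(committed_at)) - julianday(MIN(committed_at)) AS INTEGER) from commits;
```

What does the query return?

650

MIN = 2066-02-22, MAX = 2067-12-04.
6 days remain in February 2066 after the 22nd (28 − 22).
Full months from March 2066 through November 2067 contribute their day counts.
Then 4 days into December 2067.
Total: 6 + 31 + 30 + 31 + 30 + 31 + 31 + 30 + 31 + 30 + 31 + 31 + 28 + 31 + 30 + 31 + 30 + 31 + 31 + 30 + 31 + 30 + 4 = 650.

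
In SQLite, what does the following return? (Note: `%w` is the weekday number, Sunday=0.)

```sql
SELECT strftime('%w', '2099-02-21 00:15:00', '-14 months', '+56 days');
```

First apply '-14 months', '+56 days': 2099-02-21 00:15:00 → 2098-02-15 00:15:00.
2098-02-15 is a Saturday; with Sunday=0 that is 6.

6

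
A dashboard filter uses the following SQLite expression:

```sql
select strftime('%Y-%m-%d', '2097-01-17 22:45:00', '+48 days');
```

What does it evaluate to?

First apply '+48 days': 2097-01-17 22:45:00 → 2097-03-06 22:45:00.
`%Y-%m-%d` extracts the ISO date: 2097-03-06.

2097-03-06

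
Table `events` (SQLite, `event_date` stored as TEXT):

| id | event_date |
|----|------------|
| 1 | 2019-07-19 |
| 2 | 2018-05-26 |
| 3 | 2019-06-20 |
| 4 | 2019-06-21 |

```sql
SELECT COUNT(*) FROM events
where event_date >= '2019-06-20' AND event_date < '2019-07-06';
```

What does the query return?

Rows in [2019-06-20, 2019-07-06): 2019-06-20, 2019-06-21 → 2 rows.

2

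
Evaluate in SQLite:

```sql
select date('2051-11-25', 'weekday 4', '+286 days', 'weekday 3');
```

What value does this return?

`weekday 4` advances to the next Thursday; 2051-11-25 is a Saturday, so it moves forward to 2051-11-30.
Applying '+286 days' to 2051-11-30: counting 286 days forward gives 2052-09-11.
`weekday 3` advances to the next Wednesday; 2052-09-11 is already a Wednesday, so it stays at 2052-09-11.

2052-09-11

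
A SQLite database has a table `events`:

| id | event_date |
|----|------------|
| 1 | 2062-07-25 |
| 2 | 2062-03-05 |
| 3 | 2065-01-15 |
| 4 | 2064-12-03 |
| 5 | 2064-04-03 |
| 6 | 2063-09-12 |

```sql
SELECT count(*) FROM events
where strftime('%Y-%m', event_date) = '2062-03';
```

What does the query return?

Rows with year-month 2062-03: 2062-03-05 → 1.

1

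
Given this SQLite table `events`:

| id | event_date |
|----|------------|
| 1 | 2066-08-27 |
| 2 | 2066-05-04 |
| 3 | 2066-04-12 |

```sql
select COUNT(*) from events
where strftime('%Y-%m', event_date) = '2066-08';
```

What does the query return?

1

Rows with year-month 2066-08: 2066-08-27 → 1.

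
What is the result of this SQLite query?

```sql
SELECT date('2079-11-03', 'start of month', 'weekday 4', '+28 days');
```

`start of month` rewinds 2079-11-03 to 2079-11-01.
`weekday 4` advances to the next Thursday; 2079-11-01 is a Wednesday, so it moves forward to 2079-11-02.
Advancing 28 more days within November lands on 2079-11-30.

2079-11-30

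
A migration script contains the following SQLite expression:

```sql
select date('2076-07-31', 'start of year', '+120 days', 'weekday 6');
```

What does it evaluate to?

`start of year` rewinds 2076-07-31 to 2076-01-01.
Applying '+120 days' to 2076-01-01: counting 120 days forward gives 2076-04-30.
`weekday 6` advances to the next Saturday; 2076-04-30 is a Thursday, so it moves forward to 2076-05-02.

2076-05-02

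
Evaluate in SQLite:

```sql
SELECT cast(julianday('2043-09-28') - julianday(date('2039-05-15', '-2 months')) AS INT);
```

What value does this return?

1658

Adding -2 months to 2039-05-15 gives 2039-03-15.
16 days remain in March 2039 after the 15th (31 − 15).
Full months from April 2039 through August 2043 contribute their day counts.
Then 28 days into September 2043.
Total: 16 + 30 + 31 + 30 + 31 + 31 + 30 + 31 + 30 + 31 + 31 + 29 + 31 + 30 + 31 + 30 + 31 + 31 + 30 + 31 + 30 + 31 + 31 + 28 + 31 + 30 + 31 + 30 + 31 + 31 + 30 + 31 + 30 + 31 + 31 + 28 + 31 + 30 + 31 + 30 + 31 + 31 + 30 + 31 + 30 + 31 + 31 + 28 + 31 + 30 + 31 + 30 + 31 + 31 + 28 = 1658.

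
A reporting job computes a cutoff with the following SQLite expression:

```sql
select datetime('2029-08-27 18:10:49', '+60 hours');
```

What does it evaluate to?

+60 hours from 2029-08-27 18:10:49 is 2029-08-30 06:10:49 (crosses midnight).

2029-08-30 06:10:49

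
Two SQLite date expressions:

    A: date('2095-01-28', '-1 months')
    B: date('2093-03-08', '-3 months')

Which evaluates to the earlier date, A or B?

B

A = 2094-12-28.
B = 2092-12-08.
B is earlier.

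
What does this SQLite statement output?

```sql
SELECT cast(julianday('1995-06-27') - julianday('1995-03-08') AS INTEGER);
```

23 days remain in March 1995 after the 8th (31 − 8).
April 1995: 30 days.
May 1995: 31 days.
Then 27 days into June 1995.
Total: 23 + 30 + 31 + 27 = 111.

111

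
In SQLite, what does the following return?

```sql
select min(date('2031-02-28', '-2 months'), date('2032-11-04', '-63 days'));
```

date('2031-02-28', '-2 months') → 2030-12-28.
date('2032-11-04', '-63 days') → 2032-09-02.
Earlier of the two is 2030-12-28.

2030-12-28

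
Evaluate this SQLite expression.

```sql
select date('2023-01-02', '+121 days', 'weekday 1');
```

Applying '+121 days' to 2023-01-02: counting 121 days forward gives 2023-05-03.
`weekday 1` advances to the next Monday; 2023-05-03 is a Wednesday, so it moves forward to 2023-05-08.

2023-05-08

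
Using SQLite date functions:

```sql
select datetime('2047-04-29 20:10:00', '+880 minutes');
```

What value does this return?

2047-04-30 10:50:00

880 minutes = 14h 40m; +880 minutes from 2047-04-29 20:10:00 is 2047-04-30 10:50:00 (crosses midnight).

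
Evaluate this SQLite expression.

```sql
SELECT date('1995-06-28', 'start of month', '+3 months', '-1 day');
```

1995-08-31

`start of month` rewinds 1995-06-28 to 1995-06-01.
Adding +3 months to 1995-06-01 gives 1995-09-01.
Going back 1 day from 1995-09-01 reaches 1995-08-31 (last day of August, 31 days).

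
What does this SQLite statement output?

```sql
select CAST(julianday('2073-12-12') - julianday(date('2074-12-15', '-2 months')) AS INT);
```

-307

Adding -2 months to 2074-12-15 gives 2074-10-15.
19 days remain in December 2073 after the 12th (31 − 12).
Full months from January 2074 through September 2074 contribute their day counts.
Then 15 days into October 2074.
Total: 19 + 31 + 28 + 31 + 30 + 31 + 30 + 31 + 31 + 30 + 15 = 307.
The subtraction is earlier − later, so the result is −307 → -307.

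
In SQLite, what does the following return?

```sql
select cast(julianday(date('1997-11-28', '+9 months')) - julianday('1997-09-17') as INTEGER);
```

Adding +9 months to 1997-11-28 gives 1998-08-28.
13 days remain in September 1997 after the 17th (30 − 17).
Full months from October 1997 through July 1998 contribute their day counts.
Then 28 days into August 1998.
Total: 13 + 31 + 30 + 31 + 31 + 28 + 31 + 30 + 31 + 30 + 31 + 28 = 345.

345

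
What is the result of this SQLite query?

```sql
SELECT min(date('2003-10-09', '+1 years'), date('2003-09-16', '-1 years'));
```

date('2003-10-09', '+1 years') → 2004-10-09.
date('2003-09-16', '-1 years') → 2002-09-16.
Earlier of the two is 2002-09-16.

2002-09-16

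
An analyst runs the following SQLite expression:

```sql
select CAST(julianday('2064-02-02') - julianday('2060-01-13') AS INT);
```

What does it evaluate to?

18 days remain in January 2060 after the 13th (31 − 13).
Full months from February 2060 through January 2064 contribute their day counts.
Then 2 days into February 2064.
Total: 18 + 29 + 31 + 30 + 31 + 30 + 31 + 31 + 30 + 31 + 30 + 31 + 31 + 28 + 31 + 30 + 31 + 30 + 31 + 31 + 30 + 31 + 30 + 31 + 31 + 28 + 31 + 30 + 31 + 30 + 31 + 31 + 30 + 31 + 30 + 31 + 31 + 28 + 31 + 30 + 31 + 30 + 31 + 31 + 30 + 31 + 30 + 31 + 31 + 2 = 1481.

1481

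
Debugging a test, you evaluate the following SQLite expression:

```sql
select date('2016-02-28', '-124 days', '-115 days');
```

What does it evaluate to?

Applying '-124 days' to 2016-02-28: counting 124 days back gives 2015-10-27.
Applying '-115 days' to 2015-10-27: counting 115 days back gives 2015-07-04.

2015-07-04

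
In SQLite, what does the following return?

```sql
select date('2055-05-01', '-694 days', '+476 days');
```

2054-09-25

Applying '-694 days' to 2055-05-01: counting 694 days back gives 2053-06-06.
Applying '+476 days' to 2053-06-06: counting 476 days forward gives 2054-09-25.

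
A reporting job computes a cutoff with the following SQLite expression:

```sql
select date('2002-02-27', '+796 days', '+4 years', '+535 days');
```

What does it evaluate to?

Applying '+796 days' to 2002-02-27: counting 796 days forward gives 2004-05-03.
Adding +4 years to 2004-05-03 gives 2008-05-03.
Applying '+535 days' to 2008-05-03: counting 535 days forward gives 2009-10-20.

2009-10-20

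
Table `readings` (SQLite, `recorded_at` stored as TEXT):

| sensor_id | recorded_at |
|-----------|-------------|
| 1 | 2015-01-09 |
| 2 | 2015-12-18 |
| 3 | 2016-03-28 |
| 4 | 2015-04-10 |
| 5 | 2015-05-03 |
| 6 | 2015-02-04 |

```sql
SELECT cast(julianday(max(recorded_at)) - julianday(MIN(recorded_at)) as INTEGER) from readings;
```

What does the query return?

444

MIN = 2015-01-09, MAX = 2016-03-28.
22 days remain in January 2015 after the 9th (31 − 9).
Full months from February 2015 through February 2016 contribute their day counts.
Then 28 days into March 2016.
Total: 22 + 28 + 31 + 30 + 31 + 30 + 31 + 31 + 30 + 31 + 30 + 31 + 31 + 29 + 28 = 444.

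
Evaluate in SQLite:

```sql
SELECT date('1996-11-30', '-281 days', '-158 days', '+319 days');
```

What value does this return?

1996-08-02

Applying '-281 days' to 1996-11-30: counting 281 days back gives 1996-02-23.
Applying '-158 days' to 1996-02-23: counting 158 days back gives 1995-09-18.
Applying '+319 days' to 1995-09-18: counting 319 days forward gives 1996-08-02.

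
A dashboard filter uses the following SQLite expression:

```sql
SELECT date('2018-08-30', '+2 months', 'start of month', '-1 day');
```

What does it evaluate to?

2018-09-30

Adding +2 months to 2018-08-30 gives 2018-10-30.
`start of month` rewinds 2018-10-30 to 2018-10-01.
Going back 1 day from 2018-10-01 reaches 2018-09-30 (last day of September, 30 days).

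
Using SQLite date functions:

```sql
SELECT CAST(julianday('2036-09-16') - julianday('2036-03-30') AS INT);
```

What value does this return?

170

1 day remains in March 2036 after the 30th (31 − 30).
April 2036: 30 days.
May 2036: 31 days.
June 2036: 30 days.
July 2036: 31 days.
August 2036: 31 days.
Then 16 days into September 2036.
Total: 1 + 30 + 31 + 30 + 31 + 31 + 16 = 170.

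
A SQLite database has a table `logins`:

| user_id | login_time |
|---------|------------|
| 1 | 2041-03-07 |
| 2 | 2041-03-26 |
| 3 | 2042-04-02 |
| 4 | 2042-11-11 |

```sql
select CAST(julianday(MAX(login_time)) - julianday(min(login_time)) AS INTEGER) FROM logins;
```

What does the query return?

614

MIN = 2041-03-07, MAX = 2042-11-11.
24 days remain in March 2041 after the 7th (31 − 7).
Full months from April 2041 through October 2042 contribute their day counts.
Then 11 days into November 2042.
Total: 24 + 30 + 31 + 30 + 31 + 31 + 30 + 31 + 30 + 31 + 31 + 28 + 31 + 30 + 31 + 30 + 31 + 31 + 30 + 31 + 11 = 614.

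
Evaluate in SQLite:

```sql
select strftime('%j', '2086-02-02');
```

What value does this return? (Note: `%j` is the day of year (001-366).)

Day-of-year for 2086-02-02: days since 2086-01-01 inclusive = 33, zero-padded to 033.

033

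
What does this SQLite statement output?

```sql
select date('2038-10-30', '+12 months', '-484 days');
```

Adding +12 months to 2038-10-30 gives 2039-10-30.
Applying '-484 days' to 2039-10-30: counting 484 days back gives 2038-07-03.

2038-07-03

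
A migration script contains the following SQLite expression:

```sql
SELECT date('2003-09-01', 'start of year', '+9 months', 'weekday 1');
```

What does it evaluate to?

`start of year` rewinds 2003-09-01 to 2003-01-01.
Adding +9 months to 2003-01-01 gives 2003-10-01.
`weekday 1` advances to the next Monday; 2003-10-01 is a Wednesday, so it moves forward to 2003-10-06.

2003-10-06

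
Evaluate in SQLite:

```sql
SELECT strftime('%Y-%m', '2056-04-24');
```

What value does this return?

`%Y-%m` extracts the year-month: 2056-04.

2056-04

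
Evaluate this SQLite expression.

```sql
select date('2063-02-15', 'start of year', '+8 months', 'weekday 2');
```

2063-09-04

`start of year` rewinds 2063-02-15 to 2063-01-01.
Adding +8 months to 2063-01-01 gives 2063-09-01.
`weekday 2` advances to the next Tuesday; 2063-09-01 is a Saturday, so it moves forward to 2063-09-04.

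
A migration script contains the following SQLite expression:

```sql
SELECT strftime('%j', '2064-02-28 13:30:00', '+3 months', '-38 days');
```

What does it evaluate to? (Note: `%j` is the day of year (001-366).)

111

First apply '+3 months', '-38 days': 2064-02-28 13:30:00 → 2064-04-20 13:30:00.
Day-of-year for 2064-04-20: days since 2064-01-01 inclusive = 111, zero-padded to 111.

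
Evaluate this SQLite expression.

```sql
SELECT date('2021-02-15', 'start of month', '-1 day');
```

2021-01-31

`start of month` rewinds 2021-02-15 to 2021-02-01.
Going back 1 day from 2021-02-01 reaches 2021-01-31 (last day of January, 31 days).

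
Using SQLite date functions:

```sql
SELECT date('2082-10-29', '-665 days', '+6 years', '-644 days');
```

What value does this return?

Applying '-665 days' to 2082-10-29: counting 665 days back gives 2081-01-02.
Adding +6 years to 2081-01-02 gives 2087-01-02.
Applying '-644 days' to 2087-01-02: counting 644 days back gives 2085-03-29.

2085-03-29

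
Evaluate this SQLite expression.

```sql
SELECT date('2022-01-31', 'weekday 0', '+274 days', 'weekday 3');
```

`weekday 0` advances to the next Sunday; 2022-01-31 is a Monday, so it moves forward to 2022-02-06.
Applying '+274 days' to 2022-02-06: counting 274 days forward gives 2022-11-07.
`weekday 3` advances to the next Wednesday; 2022-11-07 is a Monday, so it moves forward to 2022-11-09.

2022-11-09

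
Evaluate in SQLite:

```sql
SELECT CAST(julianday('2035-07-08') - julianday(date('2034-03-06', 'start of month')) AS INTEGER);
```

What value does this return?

`start of month` rewinds 2034-03-06 to 2034-03-01.
30 days remain in March 2034 after the 1st (31 − 1).
Full months from April 2034 through June 2035 contribute their day counts.
Then 8 days into July 2035.
Total: 30 + 30 + 31 + 30 + 31 + 31 + 30 + 31 + 30 + 31 + 31 + 28 + 31 + 30 + 31 + 30 + 8 = 494.

494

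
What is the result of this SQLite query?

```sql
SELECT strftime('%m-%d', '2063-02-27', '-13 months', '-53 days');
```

12-05

First apply '-13 months', '-53 days': 2063-02-27 → 2061-12-05.
`%m-%d` extracts the month-day: 12-05.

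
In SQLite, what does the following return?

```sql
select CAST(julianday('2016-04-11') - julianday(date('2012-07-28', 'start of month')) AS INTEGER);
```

1380

`start of month` rewinds 2012-07-28 to 2012-07-01.
30 days remain in July 2012 after the 1st (31 − 1).
Full months from August 2012 through March 2016 contribute their day counts.
Then 11 days into April 2016.
Total: 30 + 31 + 30 + 31 + 30 + 31 + 31 + 28 + 31 + 30 + 31 + 30 + 31 + 31 + 30 + 31 + 30 + 31 + 31 + 28 + 31 + 30 + 31 + 30 + 31 + 31 + 30 + 31 + 30 + 31 + 31 + 28 + 31 + 30 + 31 + 30 + 31 + 31 + 30 + 31 + 30 + 31 + 31 + 29 + 31 + 11 = 1380.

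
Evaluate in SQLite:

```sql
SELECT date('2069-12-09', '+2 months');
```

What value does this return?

Adding +2 months to 2069-12-09 gives 2070-02-09.

2070-02-09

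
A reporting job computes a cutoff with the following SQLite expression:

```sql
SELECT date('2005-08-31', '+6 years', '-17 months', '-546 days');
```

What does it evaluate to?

Adding +6 years to 2005-08-31 gives 2011-08-31.
Adding -17 months to 2011-08-31 gives 2010-03-31.
Applying '-546 days' to 2010-03-31: counting 546 days back gives 2008-10-01.

2008-10-01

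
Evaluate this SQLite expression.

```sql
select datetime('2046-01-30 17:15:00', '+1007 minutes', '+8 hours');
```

1007 minutes = 16h 47m; +1007 minutes from 2046-01-30 17:15:00 is 2046-01-31 10:02:00 (crosses midnight).
+8 hours from 2046-01-31 10:02:00 is 2046-01-31 18:02:00.

2046-01-31 18:02:00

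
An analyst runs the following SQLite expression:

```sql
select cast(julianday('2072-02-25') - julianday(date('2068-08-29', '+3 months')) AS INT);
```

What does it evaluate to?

1183

Adding +3 months to 2068-08-29 gives 2068-11-29.
1 day remains in November 2068 after the 29th (30 − 29).
Full months from December 2068 through January 2072 contribute their day counts.
Then 25 days into February 2072.
Total: 1 + 31 + 31 + 28 + 31 + 30 + 31 + 30 + 31 + 31 + 30 + 31 + 30 + 31 + 31 + 28 + 31 + 30 + 31 + 30 + 31 + 31 + 30 + 31 + 30 + 31 + 31 + 28 + 31 + 30 + 31 + 30 + 31 + 31 + 30 + 31 + 30 + 31 + 31 + 25 = 1183.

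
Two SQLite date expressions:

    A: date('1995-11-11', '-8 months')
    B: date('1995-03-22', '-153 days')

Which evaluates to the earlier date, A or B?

A = 1995-03-11.
B = 1994-10-20.
B is earlier.

B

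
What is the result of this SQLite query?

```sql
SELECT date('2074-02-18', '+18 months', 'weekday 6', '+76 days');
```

2075-11-08

Adding +18 months to 2074-02-18 gives 2075-08-18.
`weekday 6` advances to the next Saturday; 2075-08-18 is a Sunday, so it moves forward to 2075-08-24.
Applying '+76 days' to 2075-08-24: counting 76 days forward gives 2075-11-08.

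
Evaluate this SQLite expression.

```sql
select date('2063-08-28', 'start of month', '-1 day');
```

`start of month` rewinds 2063-08-28 to 2063-08-01.
Going back 1 day from 2063-08-01 reaches 2063-07-31 (last day of July, 31 days).

2063-07-31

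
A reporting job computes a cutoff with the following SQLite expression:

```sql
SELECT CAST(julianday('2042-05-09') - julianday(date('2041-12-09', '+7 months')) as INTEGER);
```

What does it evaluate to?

-61

Adding +7 months to 2041-12-09 gives 2042-07-09.
22 days remain in May 2042 after the 9th (31 − 9).
June 2042: 30 days.
Then 9 days into July 2042.
Total: 22 + 30 + 9 = 61.
The subtraction is earlier − later, so the result is −61 → -61.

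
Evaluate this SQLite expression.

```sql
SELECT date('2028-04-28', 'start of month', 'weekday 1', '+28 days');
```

2028-05-01

`start of month` rewinds 2028-04-28 to 2028-04-01.
`weekday 1` advances to the next Monday; 2028-04-01 is a Saturday, so it moves forward to 2028-04-03.
April 2028 has 30 days; 27 remain after the 3rd, so 28 days reach 2028-05-01.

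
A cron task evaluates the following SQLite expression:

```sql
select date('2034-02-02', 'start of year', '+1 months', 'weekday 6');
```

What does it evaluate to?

2034-02-04

`start of year` rewinds 2034-02-02 to 2034-01-01.
Adding +1 month to 2034-01-01 gives 2034-02-01.
`weekday 6` advances to the next Saturday; 2034-02-01 is a Wednesday, so it moves forward to 2034-02-04.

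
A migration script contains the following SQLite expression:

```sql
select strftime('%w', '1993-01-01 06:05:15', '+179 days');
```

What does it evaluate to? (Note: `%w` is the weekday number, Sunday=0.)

First apply '+179 days': 1993-01-01 06:05:15 → 1993-06-29 06:05:15.
1993-06-29 is a Tuesday; with Sunday=0 that is 2.

2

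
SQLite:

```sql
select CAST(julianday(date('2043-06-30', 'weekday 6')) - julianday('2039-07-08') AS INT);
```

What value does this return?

`weekday 6` advances to the next Saturday; 2043-06-30 is a Tuesday, so it moves forward to 2043-07-04.
23 days remain in July 2039 after the 8th (31 − 8).
Full months from August 2039 through June 2043 contribute their day counts.
Then 4 days into July 2043.
Total: 23 + 31 + 30 + 31 + 30 + 31 + 31 + 29 + 31 + 30 + 31 + 30 + 31 + 31 + 30 + 31 + 30 + 31 + 31 + 28 + 31 + 30 + 31 + 30 + 31 + 31 + 30 + 31 + 30 + 31 + 31 + 28 + 31 + 30 + 31 + 30 + 31 + 31 + 30 + 31 + 30 + 31 + 31 + 28 + 31 + 30 + 31 + 30 + 4 = 1457.

1457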